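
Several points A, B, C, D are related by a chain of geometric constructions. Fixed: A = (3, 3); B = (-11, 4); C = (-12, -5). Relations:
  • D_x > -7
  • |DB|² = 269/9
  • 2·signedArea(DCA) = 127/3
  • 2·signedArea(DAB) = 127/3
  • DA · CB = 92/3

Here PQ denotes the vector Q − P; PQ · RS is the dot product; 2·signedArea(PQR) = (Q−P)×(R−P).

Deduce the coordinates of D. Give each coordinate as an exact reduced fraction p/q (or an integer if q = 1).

1. D_x = -20/3  [2·signedArea(DCA) = 127/3 ∩ 2·signedArea(DAB) = 127/3]
2. D_y = 2/3  [2·signedArea(DCA) = 127/3 ∩ 2·signedArea(DAB) = 127/3]
   → D = (-20/3, 2/3)

D = (-20/3, 2/3)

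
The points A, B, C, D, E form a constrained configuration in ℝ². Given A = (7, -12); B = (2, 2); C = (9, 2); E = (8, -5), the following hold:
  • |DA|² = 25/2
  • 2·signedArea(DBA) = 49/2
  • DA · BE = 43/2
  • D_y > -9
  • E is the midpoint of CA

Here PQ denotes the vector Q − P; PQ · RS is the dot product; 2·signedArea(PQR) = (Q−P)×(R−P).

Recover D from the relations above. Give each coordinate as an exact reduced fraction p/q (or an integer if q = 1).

1. D_x = 15/2  [2·signedArea(DBA) = 49/2 ∩ DA · BE = 43/2]
2. D_y = -17/2  [2·signedArea(DBA) = 49/2 ∩ DA · BE = 43/2]
   → D = (15/2, -17/2)

D = (15/2, -17/2)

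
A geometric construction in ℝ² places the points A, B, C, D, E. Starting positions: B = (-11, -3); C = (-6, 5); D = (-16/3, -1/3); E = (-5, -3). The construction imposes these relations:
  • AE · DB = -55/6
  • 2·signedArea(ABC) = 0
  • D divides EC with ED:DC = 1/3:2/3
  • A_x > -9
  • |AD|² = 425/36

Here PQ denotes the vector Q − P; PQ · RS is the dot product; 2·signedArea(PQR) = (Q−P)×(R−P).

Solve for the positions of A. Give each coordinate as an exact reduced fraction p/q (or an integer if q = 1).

A = (-17/2, 1)

1. A_x = -17/2  [2·signedArea(ABC) = 0 ∩ AE · DB = -55/6]
2. A_y = 1  [2·signedArea(ABC) = 0 ∩ AE · DB = -55/6]
   → A = (-17/2, 1)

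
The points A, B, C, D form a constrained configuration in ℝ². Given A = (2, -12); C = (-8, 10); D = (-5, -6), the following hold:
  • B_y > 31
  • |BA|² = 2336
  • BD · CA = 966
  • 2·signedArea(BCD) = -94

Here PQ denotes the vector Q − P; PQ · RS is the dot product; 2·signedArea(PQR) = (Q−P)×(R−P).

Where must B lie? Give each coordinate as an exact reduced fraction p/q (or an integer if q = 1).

B = (-18, 32)

1. B_x = -18  [BD · CA = 966 ∩ 2·signedArea(BCD) = -94]
2. B_y = 32  [BD · CA = 966 ∩ 2·signedArea(BCD) = -94]
   → B = (-18, 32)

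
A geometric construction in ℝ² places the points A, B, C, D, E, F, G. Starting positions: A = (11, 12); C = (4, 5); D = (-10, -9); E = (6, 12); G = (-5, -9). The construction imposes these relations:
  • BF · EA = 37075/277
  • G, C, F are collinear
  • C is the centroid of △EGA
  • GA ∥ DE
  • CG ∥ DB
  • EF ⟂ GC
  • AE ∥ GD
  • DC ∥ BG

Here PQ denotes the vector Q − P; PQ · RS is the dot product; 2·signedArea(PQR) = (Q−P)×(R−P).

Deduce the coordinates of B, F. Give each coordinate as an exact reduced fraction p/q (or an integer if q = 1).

1. B_x = -19  [DC ∥ BG ∩ CG ∥ DB]
2. B_y = -23  [DC ∥ BG ∩ CG ∥ DB]
   → B = (-19, -23)
3. F_x = 2152/277  [G, C, F are collinear ∩ EF ⟂ GC]
4. F_y = 3009/277  [G, C, F are collinear ∩ EF ⟂ GC]
   → F = (2152/277, 3009/277)

B = (-19, -23)
F = (2152/277, 3009/277)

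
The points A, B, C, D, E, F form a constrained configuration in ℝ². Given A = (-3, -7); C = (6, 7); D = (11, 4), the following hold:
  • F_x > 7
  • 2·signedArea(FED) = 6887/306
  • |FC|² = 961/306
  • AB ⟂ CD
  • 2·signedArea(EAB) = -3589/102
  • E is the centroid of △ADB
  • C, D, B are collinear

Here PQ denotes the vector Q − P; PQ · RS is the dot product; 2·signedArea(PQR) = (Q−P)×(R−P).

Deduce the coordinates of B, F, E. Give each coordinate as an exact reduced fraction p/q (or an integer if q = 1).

1. B_x = 189/34  [C, D, B are collinear ∩ AB ⟂ CD]
2. B_y = 247/34  [C, D, B are collinear ∩ AB ⟂ CD]
   → B = (189/34, 247/34)
3. E_x = 461/102  [E is the centroid of △ADB]
4. E_y = 145/102  [E is the centroid of △ADB]
   → E = (461/102, 145/102)
5. F_x = 767/102  [line -263/102·x + 661/102·y + -3070/153 = 0 ∩ |FC|² = 961/306]
6. F_y = 207/34  [line -263/102·x + 661/102·y + -3070/153 = 0 ∩ |FC|² = 961/306]
   → F = (767/102, 207/34)

B = (189/34, 247/34)
E = (461/102, 145/102)
F = (767/102, 207/34)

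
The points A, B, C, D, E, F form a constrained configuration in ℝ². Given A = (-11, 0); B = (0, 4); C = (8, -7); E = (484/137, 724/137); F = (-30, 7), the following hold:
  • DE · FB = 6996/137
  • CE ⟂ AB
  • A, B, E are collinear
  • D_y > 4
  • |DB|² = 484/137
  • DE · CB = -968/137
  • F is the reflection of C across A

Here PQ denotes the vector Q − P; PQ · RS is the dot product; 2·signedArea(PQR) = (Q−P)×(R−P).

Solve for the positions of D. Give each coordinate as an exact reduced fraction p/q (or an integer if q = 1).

D = (242/137, 636/137)

1. D_x = 242/137  [DE · CB = -968/137 ∩ DE · FB = 6996/137]
2. D_y = 636/137  [DE · CB = -968/137 ∩ DE · FB = 6996/137]
   → D = (242/137, 636/137)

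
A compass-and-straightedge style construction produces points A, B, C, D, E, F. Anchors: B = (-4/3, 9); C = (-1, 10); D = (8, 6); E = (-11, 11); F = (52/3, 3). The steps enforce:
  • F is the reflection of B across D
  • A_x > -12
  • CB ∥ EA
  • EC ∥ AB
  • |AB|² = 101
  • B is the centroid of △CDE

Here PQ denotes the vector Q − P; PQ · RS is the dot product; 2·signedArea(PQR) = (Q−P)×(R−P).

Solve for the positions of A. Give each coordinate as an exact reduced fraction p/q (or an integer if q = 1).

A = (-34/3, 10)

1. A_x = -34/3  [EC ∥ AB ∩ CB ∥ EA]
2. A_y = 10  [EC ∥ AB ∩ CB ∥ EA]
   → A = (-34/3, 10)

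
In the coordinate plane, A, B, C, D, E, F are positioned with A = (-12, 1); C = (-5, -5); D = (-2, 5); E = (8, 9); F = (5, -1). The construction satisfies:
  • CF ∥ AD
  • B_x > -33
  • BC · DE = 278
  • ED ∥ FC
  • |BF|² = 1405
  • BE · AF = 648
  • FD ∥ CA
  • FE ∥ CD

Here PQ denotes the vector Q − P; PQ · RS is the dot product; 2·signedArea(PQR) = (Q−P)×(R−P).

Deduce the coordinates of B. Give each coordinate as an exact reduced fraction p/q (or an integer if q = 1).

B = (-32, -7)

1. B_x = -32  [BE · AF = 648 ∩ BC · DE = 278]
2. B_y = -7  [BE · AF = 648 ∩ BC · DE = 278]
   → B = (-32, -7)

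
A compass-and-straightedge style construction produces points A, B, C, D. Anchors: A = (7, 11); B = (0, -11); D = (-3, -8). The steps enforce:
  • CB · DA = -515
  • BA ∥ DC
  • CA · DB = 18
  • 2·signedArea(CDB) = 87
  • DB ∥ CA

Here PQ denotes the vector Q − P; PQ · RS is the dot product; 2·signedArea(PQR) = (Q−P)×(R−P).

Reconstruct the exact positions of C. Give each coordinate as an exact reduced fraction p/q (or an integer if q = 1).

C = (4, 14)

1. C_x = 4  [DB ∥ CA ∩ BA ∥ DC]
2. C_y = 14  [DB ∥ CA ∩ BA ∥ DC]
   → C = (4, 14)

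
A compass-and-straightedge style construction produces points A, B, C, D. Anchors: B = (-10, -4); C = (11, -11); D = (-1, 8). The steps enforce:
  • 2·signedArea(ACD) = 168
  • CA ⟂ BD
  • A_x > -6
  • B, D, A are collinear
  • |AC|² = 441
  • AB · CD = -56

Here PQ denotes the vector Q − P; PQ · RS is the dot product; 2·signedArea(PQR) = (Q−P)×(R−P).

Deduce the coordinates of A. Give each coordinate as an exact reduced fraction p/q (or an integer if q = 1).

1. A_x = -29/5  [B, D, A are collinear ∩ CA ⟂ BD]
2. A_y = 8/5  [B, D, A are collinear ∩ CA ⟂ BD]
   → A = (-29/5, 8/5)

A = (-29/5, 8/5)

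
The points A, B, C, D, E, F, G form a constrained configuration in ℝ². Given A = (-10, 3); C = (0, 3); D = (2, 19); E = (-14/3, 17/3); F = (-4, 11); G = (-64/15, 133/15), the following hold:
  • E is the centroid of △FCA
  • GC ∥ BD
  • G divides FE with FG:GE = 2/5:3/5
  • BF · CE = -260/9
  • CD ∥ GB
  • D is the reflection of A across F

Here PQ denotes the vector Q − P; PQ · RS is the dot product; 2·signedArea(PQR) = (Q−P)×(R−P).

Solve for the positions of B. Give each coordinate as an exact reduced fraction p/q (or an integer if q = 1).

B = (-34/15, 373/15)

1. B_x = -34/15  [GC ∥ BD ∩ CD ∥ GB]
2. B_y = 373/15  [GC ∥ BD ∩ CD ∥ GB]
   → B = (-34/15, 373/15)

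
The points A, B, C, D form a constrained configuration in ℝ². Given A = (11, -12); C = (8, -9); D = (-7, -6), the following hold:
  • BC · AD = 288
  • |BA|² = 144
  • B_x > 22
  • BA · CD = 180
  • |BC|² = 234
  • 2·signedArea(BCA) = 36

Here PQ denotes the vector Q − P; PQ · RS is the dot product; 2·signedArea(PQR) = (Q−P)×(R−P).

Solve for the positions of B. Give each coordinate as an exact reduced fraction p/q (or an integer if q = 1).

1. B_x = 23  [BC · AD = 288 ∩ 2·signedArea(BCA) = 36]
2. B_y = -12  [BC · AD = 288 ∩ 2·signedArea(BCA) = 36]
   → B = (23, -12)

B = (23, -12)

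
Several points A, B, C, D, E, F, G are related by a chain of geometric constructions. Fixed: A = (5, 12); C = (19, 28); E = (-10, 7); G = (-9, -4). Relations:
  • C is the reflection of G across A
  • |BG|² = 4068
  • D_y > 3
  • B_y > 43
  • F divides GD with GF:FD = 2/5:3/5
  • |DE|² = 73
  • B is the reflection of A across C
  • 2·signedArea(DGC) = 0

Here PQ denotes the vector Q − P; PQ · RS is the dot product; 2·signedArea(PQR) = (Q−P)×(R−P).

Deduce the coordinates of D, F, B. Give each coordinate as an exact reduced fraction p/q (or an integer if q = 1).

B = (33, 44)
D = (-2, 4)
F = (-31/5, -4/5)

1. D_x = -2  [line -32·x + 28·y + -176 = 0 ∩ |DE|² = 73]
2. D_y = 4  [line -32·x + 28·y + -176 = 0 ∩ |DE|² = 73]
   → D = (-2, 4)
3. F_x = -31/5  [F divides GD with GF:FD = 2/5:3/5]
4. F_y = -4/5  [F divides GD with GF:FD = 2/5:3/5]
   → F = (-31/5, -4/5)
5. B_x = 33  [B is the reflection of A across C]
6. B_y = 44  [B is the reflection of A across C]
   → B = (33, 44)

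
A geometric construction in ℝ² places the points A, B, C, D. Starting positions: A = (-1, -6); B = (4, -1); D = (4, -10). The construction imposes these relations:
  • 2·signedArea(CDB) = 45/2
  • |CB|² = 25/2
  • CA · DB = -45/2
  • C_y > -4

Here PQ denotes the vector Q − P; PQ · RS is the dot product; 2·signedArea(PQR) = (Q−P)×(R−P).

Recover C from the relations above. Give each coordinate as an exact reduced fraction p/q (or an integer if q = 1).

C = (3/2, -7/2)

1. C_x = 3/2  [2·signedArea(CDB) = 45/2 ∩ CA · DB = -45/2]
2. C_y = -7/2  [2·signedArea(CDB) = 45/2 ∩ CA · DB = -45/2]
   → C = (3/2, -7/2)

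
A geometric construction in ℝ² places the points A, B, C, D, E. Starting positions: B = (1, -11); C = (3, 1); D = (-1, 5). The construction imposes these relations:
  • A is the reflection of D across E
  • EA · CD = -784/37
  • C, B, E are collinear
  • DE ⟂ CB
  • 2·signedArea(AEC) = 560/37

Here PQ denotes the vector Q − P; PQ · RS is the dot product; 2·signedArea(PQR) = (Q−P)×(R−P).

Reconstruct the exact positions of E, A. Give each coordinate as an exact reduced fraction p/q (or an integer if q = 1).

A = (299/37, 129/37)
E = (131/37, 157/37)

1. E_x = 131/37  [C, B, E are collinear ∩ DE ⟂ CB]
2. E_y = 157/37  [C, B, E are collinear ∩ DE ⟂ CB]
   → E = (131/37, 157/37)
3. A_x = 299/37  [A is the reflection of D across E]
4. A_y = 129/37  [A is the reflection of D across E]
   → A = (299/37, 129/37)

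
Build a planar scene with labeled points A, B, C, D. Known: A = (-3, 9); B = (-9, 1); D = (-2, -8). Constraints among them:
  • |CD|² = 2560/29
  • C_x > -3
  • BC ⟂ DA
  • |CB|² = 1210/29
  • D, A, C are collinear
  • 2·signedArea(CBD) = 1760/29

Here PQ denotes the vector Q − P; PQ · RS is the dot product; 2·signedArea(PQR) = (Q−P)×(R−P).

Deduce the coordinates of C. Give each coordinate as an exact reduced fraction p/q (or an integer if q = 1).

1. C_x = -74/29  [D, A, C are collinear ∩ BC ⟂ DA]
2. C_y = 40/29  [D, A, C are collinear ∩ BC ⟂ DA]
   → C = (-74/29, 40/29)

C = (-74/29, 40/29)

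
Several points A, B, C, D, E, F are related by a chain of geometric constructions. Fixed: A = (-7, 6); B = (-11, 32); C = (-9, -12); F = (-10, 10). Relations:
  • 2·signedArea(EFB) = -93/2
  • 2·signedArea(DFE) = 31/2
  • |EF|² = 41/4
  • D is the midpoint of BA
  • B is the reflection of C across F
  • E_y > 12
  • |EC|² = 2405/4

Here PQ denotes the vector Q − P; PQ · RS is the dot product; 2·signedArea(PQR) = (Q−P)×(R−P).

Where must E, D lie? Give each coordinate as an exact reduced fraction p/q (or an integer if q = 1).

1. E_x = -8  [line -22·x + -1·y + -327/2 = 0 ∩ |EC|² = 2405/4]
2. E_y = 25/2  [line -22·x + -1·y + -327/2 = 0 ∩ |EC|² = 2405/4]
   → E = (-8, 25/2)
3. D_x = -9  [D is the midpoint of BA]
4. D_y = 19  [D is the midpoint of BA]
   → D = (-9, 19)

D = (-9, 19)
E = (-8, 25/2)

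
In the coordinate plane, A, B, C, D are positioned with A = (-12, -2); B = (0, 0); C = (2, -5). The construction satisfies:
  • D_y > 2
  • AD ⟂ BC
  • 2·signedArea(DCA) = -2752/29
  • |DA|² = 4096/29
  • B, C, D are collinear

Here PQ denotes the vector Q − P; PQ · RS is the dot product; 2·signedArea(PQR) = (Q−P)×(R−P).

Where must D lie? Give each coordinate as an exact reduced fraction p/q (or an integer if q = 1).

D = (-28/29, 70/29)

1. D_x = -28/29  [B, C, D are collinear ∩ AD ⟂ BC]
2. D_y = 70/29  [B, C, D are collinear ∩ AD ⟂ BC]
   → D = (-28/29, 70/29)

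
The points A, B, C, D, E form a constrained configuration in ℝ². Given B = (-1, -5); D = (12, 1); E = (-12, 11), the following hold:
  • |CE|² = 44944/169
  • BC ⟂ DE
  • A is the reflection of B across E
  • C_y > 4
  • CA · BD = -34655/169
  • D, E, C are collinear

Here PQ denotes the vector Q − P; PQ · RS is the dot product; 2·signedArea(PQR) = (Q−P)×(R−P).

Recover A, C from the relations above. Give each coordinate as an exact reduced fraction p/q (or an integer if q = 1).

A = (-23, 27)
C = (516/169, 799/169)

1. A_x = -23  [A is the reflection of B across E]
2. A_y = 27  [A is the reflection of B across E]
   → A = (-23, 27)
3. C_x = 516/169  [D, E, C are collinear ∩ BC ⟂ DE]
4. C_y = 799/169  [D, E, C are collinear ∩ BC ⟂ DE]
   → C = (516/169, 799/169)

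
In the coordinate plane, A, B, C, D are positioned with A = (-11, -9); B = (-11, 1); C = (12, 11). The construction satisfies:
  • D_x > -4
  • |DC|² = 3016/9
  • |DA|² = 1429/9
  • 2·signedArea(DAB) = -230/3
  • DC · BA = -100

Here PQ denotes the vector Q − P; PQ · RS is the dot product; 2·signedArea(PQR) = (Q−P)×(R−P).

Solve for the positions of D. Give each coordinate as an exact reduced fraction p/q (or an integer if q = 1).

D = (-10/3, 1)

1. D_x = -10/3  [DC · BA = -100 ∩ 2·signedArea(DAB) = -230/3]
2. D_y = 1  [DC · BA = -100 ∩ 2·signedArea(DAB) = -230/3]
   → D = (-10/3, 1)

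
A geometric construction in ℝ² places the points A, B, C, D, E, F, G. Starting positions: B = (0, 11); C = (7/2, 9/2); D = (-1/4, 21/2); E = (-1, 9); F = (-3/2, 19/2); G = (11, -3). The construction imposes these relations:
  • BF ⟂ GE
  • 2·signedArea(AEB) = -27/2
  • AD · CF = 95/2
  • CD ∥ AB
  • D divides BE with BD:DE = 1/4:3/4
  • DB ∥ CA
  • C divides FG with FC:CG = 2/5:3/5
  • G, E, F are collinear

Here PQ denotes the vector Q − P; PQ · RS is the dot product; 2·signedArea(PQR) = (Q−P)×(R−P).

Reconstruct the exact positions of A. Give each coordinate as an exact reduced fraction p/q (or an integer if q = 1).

1. A_x = 15/4  [CD ∥ AB ∩ DB ∥ CA]
2. A_y = 5  [CD ∥ AB ∩ DB ∥ CA]
   → A = (15/4, 5)

A = (15/4, 5)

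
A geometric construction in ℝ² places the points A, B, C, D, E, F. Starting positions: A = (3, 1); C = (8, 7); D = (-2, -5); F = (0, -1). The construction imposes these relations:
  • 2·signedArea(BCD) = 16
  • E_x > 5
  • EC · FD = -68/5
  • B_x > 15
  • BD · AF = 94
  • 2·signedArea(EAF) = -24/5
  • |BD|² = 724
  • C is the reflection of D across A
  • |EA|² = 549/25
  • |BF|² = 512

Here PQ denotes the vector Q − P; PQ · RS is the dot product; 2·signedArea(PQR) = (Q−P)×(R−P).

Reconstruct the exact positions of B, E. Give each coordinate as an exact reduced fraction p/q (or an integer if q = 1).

B = (16, 15)
E = (6, 23/5)

1. B_x = 16  [BD · AF = 94 ∩ 2·signedArea(BCD) = 16]
2. B_y = 15  [BD · AF = 94 ∩ 2·signedArea(BCD) = 16]
   → B = (16, 15)
3. E_x = 6  [EC · FD = -68/5 ∩ 2·signedArea(EAF) = -24/5]
4. E_y = 23/5  [EC · FD = -68/5 ∩ 2·signedArea(EAF) = -24/5]
   → E = (6, 23/5)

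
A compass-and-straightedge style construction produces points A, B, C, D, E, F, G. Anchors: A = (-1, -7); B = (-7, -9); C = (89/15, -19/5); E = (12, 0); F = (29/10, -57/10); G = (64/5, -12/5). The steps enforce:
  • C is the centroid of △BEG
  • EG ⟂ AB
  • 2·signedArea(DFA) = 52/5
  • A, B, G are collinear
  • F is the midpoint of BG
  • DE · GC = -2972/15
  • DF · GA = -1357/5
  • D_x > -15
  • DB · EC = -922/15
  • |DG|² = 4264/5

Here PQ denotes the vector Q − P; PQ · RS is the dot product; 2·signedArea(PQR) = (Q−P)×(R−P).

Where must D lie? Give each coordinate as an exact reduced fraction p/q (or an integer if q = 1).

D = (-14, -14)

1. D_x = -14  [DF · GA = -1357/5 ∩ DE · GC = -2972/15]
2. D_y = -14  [DF · GA = -1357/5 ∩ DE · GC = -2972/15]
   → D = (-14, -14)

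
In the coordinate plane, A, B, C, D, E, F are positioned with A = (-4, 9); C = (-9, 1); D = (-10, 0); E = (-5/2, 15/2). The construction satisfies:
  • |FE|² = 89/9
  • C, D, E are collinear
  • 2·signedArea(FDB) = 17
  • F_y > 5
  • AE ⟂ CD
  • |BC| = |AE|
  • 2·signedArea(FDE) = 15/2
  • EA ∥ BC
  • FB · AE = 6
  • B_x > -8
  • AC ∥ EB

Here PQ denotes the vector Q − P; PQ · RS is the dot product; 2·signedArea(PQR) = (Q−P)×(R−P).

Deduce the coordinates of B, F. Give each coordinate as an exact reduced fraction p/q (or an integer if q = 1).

B = (-15/2, -1/2)
F = (-31/6, 35/6)

1. B_x = -15/2  [EA ∥ BC ∩ AC ∥ EB]
2. B_y = -1/2  [EA ∥ BC ∩ AC ∥ EB]
   → B = (-15/2, -1/2)
3. F_x = -31/6  [2·signedArea(FDE) = 15/2 ∩ 2·signedArea(FDB) = 17]
4. F_y = 35/6  [2·signedArea(FDE) = 15/2 ∩ 2·signedArea(FDB) = 17]
   → F = (-31/6, 35/6)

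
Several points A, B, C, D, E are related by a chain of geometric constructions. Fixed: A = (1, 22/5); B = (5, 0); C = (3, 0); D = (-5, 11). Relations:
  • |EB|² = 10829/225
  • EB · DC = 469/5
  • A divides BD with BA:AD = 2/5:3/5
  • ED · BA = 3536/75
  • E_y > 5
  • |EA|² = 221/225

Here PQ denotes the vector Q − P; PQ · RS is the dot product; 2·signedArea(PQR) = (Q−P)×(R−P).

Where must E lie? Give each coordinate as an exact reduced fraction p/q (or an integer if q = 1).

1. E_x = 1/3  [EB · DC = 469/5 ∩ ED · BA = 3536/75]
2. E_y = 77/15  [EB · DC = 469/5 ∩ ED · BA = 3536/75]
   → E = (1/3, 77/15)

E = (1/3, 77/15)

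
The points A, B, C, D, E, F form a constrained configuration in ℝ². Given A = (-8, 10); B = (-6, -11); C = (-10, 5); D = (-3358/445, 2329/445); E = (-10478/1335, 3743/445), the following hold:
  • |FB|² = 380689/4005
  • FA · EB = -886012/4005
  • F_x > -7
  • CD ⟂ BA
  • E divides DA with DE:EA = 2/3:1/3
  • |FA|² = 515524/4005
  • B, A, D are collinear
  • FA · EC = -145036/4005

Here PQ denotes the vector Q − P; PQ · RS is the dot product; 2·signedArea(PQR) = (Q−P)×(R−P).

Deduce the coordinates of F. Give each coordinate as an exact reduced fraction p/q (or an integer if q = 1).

1. F_x = -9244/1335  [FA · EC = -145036/4005 ∩ FA · EB = -886012/4005]
2. F_y = -576/445  [FA · EC = -145036/4005 ∩ FA · EB = -886012/4005]
   → F = (-9244/1335, -576/445)

F = (-9244/1335, -576/445)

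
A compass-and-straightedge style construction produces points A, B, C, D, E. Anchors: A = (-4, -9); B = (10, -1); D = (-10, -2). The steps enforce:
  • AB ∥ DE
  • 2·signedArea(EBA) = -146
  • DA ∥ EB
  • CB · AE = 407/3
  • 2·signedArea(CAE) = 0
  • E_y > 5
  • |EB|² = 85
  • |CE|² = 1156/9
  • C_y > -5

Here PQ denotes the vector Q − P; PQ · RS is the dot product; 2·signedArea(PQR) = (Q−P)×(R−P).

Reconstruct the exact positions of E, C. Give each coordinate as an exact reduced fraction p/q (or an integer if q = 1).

1. E_x = 4  [DA ∥ EB ∩ AB ∥ DE]
2. E_y = 6  [DA ∥ EB ∩ AB ∥ DE]
   → E = (4, 6)
3. C_x = -4/3  [2·signedArea(CAE) = 0 ∩ CB · AE = 407/3]
4. C_y = -4  [2·signedArea(CAE) = 0 ∩ CB · AE = 407/3]
   → C = (-4/3, -4)

C = (-4/3, -4)
E = (4, 6)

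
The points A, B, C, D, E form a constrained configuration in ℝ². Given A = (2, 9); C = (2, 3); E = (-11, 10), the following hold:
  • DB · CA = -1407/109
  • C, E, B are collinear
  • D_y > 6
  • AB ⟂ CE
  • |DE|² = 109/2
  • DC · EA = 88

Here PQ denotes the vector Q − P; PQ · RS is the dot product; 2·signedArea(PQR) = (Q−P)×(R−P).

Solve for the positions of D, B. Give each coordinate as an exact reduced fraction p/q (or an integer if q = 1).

B = (-55/109, 474/109)
D = (-9/2, 13/2)

1. B_x = -55/109  [C, E, B are collinear ∩ AB ⟂ CE]
2. B_y = 474/109  [C, E, B are collinear ∩ AB ⟂ CE]
   → B = (-55/109, 474/109)
3. D_x = -9/2  [DC · EA = 88 ∩ DB · CA = -1407/109]
4. D_y = 13/2  [DC · EA = 88 ∩ DB · CA = -1407/109]
   → D = (-9/2, 13/2)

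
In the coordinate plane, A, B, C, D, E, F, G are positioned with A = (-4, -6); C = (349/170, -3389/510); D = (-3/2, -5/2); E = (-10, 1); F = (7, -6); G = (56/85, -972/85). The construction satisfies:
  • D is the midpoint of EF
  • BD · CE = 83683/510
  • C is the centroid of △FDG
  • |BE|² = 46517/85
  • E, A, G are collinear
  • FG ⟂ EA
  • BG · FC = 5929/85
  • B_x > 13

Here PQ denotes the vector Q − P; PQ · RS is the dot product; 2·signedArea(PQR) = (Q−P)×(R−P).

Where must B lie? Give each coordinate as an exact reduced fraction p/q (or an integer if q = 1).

B = (1134/85, -48/85)

1. B_x = 1134/85  [BG · FC = 5929/85 ∩ BD · CE = 83683/510]
2. B_y = -48/85  [BG · FC = 5929/85 ∩ BD · CE = 83683/510]
   → B = (1134/85, -48/85)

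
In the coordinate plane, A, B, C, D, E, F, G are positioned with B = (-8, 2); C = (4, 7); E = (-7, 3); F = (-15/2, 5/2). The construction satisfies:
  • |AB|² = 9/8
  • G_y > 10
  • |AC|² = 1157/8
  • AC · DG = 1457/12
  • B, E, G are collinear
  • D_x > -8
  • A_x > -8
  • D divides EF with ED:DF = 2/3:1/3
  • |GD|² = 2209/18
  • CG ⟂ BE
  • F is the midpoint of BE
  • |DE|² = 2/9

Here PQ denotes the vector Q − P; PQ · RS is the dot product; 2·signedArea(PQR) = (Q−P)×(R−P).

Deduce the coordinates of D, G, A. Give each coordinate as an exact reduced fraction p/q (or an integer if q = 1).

1. D_x = -22/3  [D divides EF with ED:DF = 2/3:1/3]
2. D_y = 8/3  [D divides EF with ED:DF = 2/3:1/3]
   → D = (-22/3, 8/3)
3. G_x = 1/2  [B, E, G are collinear ∩ CG ⟂ BE]
4. G_y = 21/2  [B, E, G are collinear ∩ CG ⟂ BE]
   → G = (1/2, 21/2)
5. A_x = -29/4  [line -47/6·x + -47/6·y + -141/4 = 0 ∩ |AB|² = 9/8]
6. A_y = 11/4  [line -47/6·x + -47/6·y + -141/4 = 0 ∩ |AB|² = 9/8]
   → A = (-29/4, 11/4)

A = (-29/4, 11/4)
D = (-22/3, 8/3)
G = (1/2, 21/2)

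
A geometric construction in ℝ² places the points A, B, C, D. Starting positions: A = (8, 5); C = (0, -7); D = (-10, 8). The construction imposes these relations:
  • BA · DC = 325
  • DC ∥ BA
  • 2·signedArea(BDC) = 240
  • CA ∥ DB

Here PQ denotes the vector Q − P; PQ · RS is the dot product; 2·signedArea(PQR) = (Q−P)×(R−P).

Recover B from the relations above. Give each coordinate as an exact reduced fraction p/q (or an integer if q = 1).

1. B_x = -2  [DC ∥ BA ∩ CA ∥ DB]
2. B_y = 20  [DC ∥ BA ∩ CA ∥ DB]
   → B = (-2, 20)

B = (-2, 20)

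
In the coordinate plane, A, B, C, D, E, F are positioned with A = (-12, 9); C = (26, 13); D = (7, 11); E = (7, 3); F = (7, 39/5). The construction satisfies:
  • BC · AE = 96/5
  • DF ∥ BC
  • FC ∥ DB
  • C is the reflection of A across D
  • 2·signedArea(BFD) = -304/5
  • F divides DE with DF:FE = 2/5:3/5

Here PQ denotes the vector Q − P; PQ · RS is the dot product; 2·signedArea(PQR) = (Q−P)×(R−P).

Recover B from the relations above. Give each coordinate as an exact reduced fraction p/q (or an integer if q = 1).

B = (26, 81/5)

1. B_x = 26  [DF ∥ BC ∩ FC ∥ DB]
2. B_y = 81/5  [DF ∥ BC ∩ FC ∥ DB]
   → B = (26, 81/5)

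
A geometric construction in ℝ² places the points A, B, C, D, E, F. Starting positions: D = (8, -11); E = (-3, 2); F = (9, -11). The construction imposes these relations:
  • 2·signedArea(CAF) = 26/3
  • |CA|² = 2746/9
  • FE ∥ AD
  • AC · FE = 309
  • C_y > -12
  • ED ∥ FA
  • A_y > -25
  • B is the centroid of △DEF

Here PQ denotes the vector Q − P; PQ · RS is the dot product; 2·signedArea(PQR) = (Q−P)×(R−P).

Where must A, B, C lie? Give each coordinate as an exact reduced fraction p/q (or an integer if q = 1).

A = (20, -24)
B = (14/3, -20/3)
C = (25/3, -11)

1. A_x = 20  [FE ∥ AD ∩ ED ∥ FA]
2. A_y = -24  [FE ∥ AD ∩ ED ∥ FA]
   → A = (20, -24)
3. B_x = 14/3  [B is the centroid of △DEF]
4. B_y = -20/3  [B is the centroid of △DEF]
   → B = (14/3, -20/3)
5. C_x = 25/3  [2·signedArea(CAF) = 26/3 ∩ AC · FE = 309]
6. C_y = -11  [2·signedArea(CAF) = 26/3 ∩ AC · FE = 309]
   → C = (25/3, -11)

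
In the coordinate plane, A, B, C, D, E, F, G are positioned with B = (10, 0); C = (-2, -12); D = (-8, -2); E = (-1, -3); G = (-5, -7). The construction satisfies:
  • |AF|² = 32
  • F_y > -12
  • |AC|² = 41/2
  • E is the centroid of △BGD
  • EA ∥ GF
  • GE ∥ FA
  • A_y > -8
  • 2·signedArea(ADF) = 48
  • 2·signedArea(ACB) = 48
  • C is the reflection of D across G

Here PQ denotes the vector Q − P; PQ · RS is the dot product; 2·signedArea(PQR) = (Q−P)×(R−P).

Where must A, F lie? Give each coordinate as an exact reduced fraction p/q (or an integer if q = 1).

A = (-3/2, -15/2)
F = (-11/2, -23/2)

1. A_x = -3/2  [line -12·x + 12·y + 72 = 0 ∩ |AC|² = 41/2]
2. A_y = -15/2  [line -12·x + 12·y + 72 = 0 ∩ |AC|² = 41/2]
   → A = (-3/2, -15/2)
3. F_x = -11/2  [GE ∥ FA ∩ EA ∥ GF]
4. F_y = -23/2  [GE ∥ FA ∩ EA ∥ GF]
   → F = (-11/2, -23/2)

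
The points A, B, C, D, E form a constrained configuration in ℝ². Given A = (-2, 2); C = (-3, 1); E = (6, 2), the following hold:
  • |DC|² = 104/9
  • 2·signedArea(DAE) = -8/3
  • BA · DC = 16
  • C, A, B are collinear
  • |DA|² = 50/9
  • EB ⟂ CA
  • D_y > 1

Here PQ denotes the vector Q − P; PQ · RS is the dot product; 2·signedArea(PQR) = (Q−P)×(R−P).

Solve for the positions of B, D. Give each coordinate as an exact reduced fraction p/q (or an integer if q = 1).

B = (2, 6)
D = (1/3, 5/3)

1. B_x = 2  [C, A, B are collinear ∩ EB ⟂ CA]
2. B_y = 6  [C, A, B are collinear ∩ EB ⟂ CA]
   → B = (2, 6)
3. D_x = 1/3  [2·signedArea(DAE) = -8/3 ∩ BA · DC = 16]
4. D_y = 5/3  [2·signedArea(DAE) = -8/3 ∩ BA · DC = 16]
   → D = (1/3, 5/3)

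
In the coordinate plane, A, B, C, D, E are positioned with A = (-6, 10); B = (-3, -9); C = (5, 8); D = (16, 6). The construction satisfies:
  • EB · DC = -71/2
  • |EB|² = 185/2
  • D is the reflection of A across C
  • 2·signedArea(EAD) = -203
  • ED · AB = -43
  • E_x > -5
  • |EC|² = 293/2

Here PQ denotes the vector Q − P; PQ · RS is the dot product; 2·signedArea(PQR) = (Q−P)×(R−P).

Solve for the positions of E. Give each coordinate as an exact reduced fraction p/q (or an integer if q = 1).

1. E_x = -9/2  [ED · AB = -43 ∩ 2·signedArea(EAD) = -203]
2. E_y = 1/2  [ED · AB = -43 ∩ 2·signedArea(EAD) = -203]
   → E = (-9/2, 1/2)

E = (-9/2, 1/2)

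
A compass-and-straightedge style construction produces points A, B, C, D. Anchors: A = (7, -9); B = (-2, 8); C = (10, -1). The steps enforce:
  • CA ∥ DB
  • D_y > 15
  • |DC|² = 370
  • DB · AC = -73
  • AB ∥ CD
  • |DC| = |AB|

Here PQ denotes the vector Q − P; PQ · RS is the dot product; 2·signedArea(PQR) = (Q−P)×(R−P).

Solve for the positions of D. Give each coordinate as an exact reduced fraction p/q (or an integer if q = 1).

D = (1, 16)

1. D_x = 1  [CA ∥ DB ∩ AB ∥ CD]
2. D_y = 16  [CA ∥ DB ∩ AB ∥ CD]
   → D = (1, 16)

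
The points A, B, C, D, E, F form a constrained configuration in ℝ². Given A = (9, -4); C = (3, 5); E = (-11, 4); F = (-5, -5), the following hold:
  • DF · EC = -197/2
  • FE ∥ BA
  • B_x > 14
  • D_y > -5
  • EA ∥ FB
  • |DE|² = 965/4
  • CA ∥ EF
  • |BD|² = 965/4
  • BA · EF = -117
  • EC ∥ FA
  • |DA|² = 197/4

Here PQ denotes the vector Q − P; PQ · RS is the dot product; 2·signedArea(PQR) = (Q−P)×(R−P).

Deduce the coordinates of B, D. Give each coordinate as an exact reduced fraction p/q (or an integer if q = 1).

1. B_x = 15  [FE ∥ BA ∩ EA ∥ FB]
2. B_y = -13  [FE ∥ BA ∩ EA ∥ FB]
   → B = (15, -13)
3. D_x = 2  [line -14·x + -1·y + 47/2 = 0 ∩ |BD|² = 965/4]
4. D_y = -9/2  [line -14·x + -1·y + 47/2 = 0 ∩ |BD|² = 965/4]
   → D = (2, -9/2)

B = (15, -13)
D = (2, -9/2)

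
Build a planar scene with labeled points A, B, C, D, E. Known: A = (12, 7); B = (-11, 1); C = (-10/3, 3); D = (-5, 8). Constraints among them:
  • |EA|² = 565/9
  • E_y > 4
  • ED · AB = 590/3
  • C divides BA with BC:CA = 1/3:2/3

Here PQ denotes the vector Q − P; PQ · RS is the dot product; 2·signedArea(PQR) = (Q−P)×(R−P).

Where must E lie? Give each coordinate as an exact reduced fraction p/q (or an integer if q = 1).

E = (13/3, 5)

1. E_x = 13/3  [line 23·x + 6·y + -389/3 = 0 ∩ |EA|² = 565/9]
2. E_y = 5  [line 23·x + 6·y + -389/3 = 0 ∩ |EA|² = 565/9]
   → E = (13/3, 5)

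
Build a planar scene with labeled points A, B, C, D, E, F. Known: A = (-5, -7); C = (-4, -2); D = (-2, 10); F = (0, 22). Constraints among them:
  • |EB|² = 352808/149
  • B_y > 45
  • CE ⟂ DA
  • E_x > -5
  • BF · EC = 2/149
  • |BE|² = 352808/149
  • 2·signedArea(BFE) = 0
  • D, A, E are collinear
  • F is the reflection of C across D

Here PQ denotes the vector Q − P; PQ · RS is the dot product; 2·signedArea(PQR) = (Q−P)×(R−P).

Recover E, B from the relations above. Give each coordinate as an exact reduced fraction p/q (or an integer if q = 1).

1. E_x = -613/149  [D, A, E are collinear ∩ CE ⟂ DA]
2. E_y = -295/149  [D, A, E are collinear ∩ CE ⟂ DA]
   → E = (-613/149, -295/149)
3. B_x = 613/149  [2·signedArea(BFE) = 0 ∩ BF · EC = 2/149]
4. B_y = 6851/149  [2·signedArea(BFE) = 0 ∩ BF · EC = 2/149]
   → B = (613/149, 6851/149)

B = (613/149, 6851/149)
E = (-613/149, -295/149)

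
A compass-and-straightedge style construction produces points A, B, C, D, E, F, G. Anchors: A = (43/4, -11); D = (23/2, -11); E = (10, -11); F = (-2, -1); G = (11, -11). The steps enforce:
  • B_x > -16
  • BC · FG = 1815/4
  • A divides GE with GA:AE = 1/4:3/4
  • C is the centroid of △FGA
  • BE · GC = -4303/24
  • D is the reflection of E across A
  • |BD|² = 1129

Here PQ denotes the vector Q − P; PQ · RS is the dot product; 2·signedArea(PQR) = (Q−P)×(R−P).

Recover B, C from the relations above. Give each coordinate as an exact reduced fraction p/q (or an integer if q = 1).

1. C_x = 79/12  [C is the centroid of △FGA]
2. C_y = -23/3  [C is the centroid of △FGA]
   → C = (79/12, -23/3)
3. B_x = -31/2  [BE · GC = -4303/24 ∩ BC · FG = 1815/4]
4. B_y = 9  [BE · GC = -4303/24 ∩ BC · FG = 1815/4]
   → B = (-31/2, 9)

B = (-31/2, 9)
C = (79/12, -23/3)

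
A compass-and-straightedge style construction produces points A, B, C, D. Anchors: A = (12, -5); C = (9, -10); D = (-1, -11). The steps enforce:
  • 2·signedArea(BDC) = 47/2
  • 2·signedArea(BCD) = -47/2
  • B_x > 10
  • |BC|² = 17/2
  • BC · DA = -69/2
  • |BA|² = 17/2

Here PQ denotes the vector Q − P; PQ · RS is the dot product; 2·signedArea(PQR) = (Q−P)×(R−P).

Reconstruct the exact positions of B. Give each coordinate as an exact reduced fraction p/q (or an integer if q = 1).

1. B_x = 21/2  [BC · DA = -69/2 ∩ 2·signedArea(BCD) = -47/2]
2. B_y = -15/2  [BC · DA = -69/2 ∩ 2·signedArea(BCD) = -47/2]
   → B = (21/2, -15/2)

B = (21/2, -15/2)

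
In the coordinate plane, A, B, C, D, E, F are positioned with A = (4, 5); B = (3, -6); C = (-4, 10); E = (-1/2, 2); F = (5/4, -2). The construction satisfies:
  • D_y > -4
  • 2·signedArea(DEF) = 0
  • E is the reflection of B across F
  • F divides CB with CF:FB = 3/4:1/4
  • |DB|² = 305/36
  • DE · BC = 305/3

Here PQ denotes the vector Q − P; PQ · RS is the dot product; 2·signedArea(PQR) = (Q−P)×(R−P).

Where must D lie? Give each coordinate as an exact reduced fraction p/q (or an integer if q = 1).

D = (11/6, -10/3)

1. D_x = 11/6  [2·signedArea(DEF) = 0 ∩ DE · BC = 305/3]
2. D_y = -10/3  [2·signedArea(DEF) = 0 ∩ DE · BC = 305/3]
   → D = (11/6, -10/3)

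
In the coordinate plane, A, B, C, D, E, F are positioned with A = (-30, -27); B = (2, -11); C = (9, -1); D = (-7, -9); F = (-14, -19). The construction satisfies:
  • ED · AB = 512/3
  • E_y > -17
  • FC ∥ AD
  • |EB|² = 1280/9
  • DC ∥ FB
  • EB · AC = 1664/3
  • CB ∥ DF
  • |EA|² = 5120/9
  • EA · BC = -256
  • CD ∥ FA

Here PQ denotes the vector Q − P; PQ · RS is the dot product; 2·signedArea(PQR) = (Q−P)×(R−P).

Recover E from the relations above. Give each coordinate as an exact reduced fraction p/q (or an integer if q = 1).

E = (-26/3, -49/3)

1. E_x = -26/3  [EB · AC = 1664/3 ∩ EA · BC = -256]
2. E_y = -49/3  [EB · AC = 1664/3 ∩ EA · BC = -256]
   → E = (-26/3, -49/3)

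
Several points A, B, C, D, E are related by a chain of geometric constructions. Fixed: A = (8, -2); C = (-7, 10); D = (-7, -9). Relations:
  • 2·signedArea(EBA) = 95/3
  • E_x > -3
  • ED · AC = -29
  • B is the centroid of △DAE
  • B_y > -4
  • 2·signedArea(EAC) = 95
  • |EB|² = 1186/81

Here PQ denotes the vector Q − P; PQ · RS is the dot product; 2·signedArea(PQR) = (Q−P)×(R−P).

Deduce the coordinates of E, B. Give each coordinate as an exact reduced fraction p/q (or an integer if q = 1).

1. E_x = -2  [ED · AC = -29 ∩ 2·signedArea(EAC) = 95]
2. E_y = -1/3  [ED · AC = -29 ∩ 2·signedArea(EAC) = 95]
   → E = (-2, -1/3)
3. B_x = -1/3  [2·signedArea(EBA) = 95/3 ∩ B is the centroid of △DAE]
4. B_y = -34/9  [2·signedArea(EBA) = 95/3 ∩ B is the centroid of △DAE]
   → B = (-1/3, -34/9)

B = (-1/3, -34/9)
E = (-2, -1/3)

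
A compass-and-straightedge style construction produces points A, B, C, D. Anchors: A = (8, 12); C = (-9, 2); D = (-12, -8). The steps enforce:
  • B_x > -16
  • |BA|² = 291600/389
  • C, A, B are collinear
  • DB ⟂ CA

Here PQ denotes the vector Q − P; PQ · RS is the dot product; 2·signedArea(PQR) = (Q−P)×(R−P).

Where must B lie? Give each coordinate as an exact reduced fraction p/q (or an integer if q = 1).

B = (-6068/389, -732/389)

1. B_x = -6068/389  [C, A, B are collinear ∩ DB ⟂ CA]
2. B_y = -732/389  [C, A, B are collinear ∩ DB ⟂ CA]
   → B = (-6068/389, -732/389)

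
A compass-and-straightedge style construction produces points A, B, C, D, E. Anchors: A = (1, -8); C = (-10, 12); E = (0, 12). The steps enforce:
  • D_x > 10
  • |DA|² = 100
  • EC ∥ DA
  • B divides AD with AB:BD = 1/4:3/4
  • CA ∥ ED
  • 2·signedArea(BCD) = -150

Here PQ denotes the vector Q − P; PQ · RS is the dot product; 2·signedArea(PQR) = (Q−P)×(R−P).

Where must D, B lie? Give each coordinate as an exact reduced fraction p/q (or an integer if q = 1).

1. D_x = 11  [EC ∥ DA ∩ CA ∥ ED]
2. D_y = -8  [EC ∥ DA ∩ CA ∥ ED]
   → D = (11, -8)
3. B_x = 7/2  [B divides AD with AB:BD = 1/4:3/4]
4. B_y = -8  [B divides AD with AB:BD = 1/4:3/4]
   → B = (7/2, -8)

B = (7/2, -8)
D = (11, -8)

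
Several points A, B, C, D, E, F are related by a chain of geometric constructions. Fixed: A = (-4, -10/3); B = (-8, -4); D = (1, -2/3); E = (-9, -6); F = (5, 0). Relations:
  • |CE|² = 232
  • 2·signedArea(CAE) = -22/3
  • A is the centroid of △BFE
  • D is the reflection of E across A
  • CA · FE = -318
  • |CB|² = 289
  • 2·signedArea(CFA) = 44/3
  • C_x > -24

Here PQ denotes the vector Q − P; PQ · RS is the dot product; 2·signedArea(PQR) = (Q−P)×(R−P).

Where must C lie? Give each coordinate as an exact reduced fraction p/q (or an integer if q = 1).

C = (-23, -12)

1. C_x = -23  [2·signedArea(CAE) = -22/3 ∩ 2·signedArea(CFA) = 44/3]
2. C_y = -12  [2·signedArea(CAE) = -22/3 ∩ 2·signedArea(CFA) = 44/3]
   → C = (-23, -12)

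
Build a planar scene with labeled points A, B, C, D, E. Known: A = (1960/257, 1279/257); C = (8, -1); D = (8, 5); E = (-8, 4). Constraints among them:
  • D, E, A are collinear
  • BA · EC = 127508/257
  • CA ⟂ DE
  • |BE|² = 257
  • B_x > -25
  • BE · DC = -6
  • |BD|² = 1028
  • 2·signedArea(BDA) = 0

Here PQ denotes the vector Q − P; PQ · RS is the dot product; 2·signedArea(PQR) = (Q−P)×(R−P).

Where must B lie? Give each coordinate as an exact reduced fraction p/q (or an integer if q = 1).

1. B_x = -24  [2·signedArea(BDA) = 0 ∩ BE · DC = -6]
2. B_y = 3  [2·signedArea(BDA) = 0 ∩ BE · DC = -6]
   → B = (-24, 3)

B = (-24, 3)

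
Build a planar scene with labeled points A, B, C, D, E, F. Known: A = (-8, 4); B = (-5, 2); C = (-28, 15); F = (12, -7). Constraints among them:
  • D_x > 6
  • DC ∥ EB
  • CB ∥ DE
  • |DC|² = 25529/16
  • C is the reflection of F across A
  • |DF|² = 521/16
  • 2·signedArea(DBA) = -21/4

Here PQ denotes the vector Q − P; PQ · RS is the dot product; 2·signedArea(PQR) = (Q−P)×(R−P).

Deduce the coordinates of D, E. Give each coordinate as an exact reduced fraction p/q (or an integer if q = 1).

1. D_x = 7  [line -2·x + -3·y + 5/4 = 0 ∩ |DC|² = 25529/16]
2. D_y = -17/4  [line -2·x + -3·y + 5/4 = 0 ∩ |DC|² = 25529/16]
   → D = (7, -17/4)
3. E_x = 30  [DC ∥ EB ∩ CB ∥ DE]
4. E_y = -69/4  [DC ∥ EB ∩ CB ∥ DE]
   → E = (30, -69/4)

D = (7, -17/4)
E = (30, -69/4)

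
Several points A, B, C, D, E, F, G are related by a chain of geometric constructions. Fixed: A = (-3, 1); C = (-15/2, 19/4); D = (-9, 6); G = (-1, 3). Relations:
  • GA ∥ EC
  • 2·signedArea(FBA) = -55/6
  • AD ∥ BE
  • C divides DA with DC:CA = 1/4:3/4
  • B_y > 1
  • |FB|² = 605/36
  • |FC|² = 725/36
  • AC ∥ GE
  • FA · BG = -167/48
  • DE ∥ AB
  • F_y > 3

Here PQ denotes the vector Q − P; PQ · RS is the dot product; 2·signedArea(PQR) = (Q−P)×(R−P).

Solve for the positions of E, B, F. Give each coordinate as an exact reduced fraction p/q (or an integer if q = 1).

1. E_x = -11/2  [GA ∥ EC ∩ AC ∥ GE]
2. E_y = 27/4  [GA ∥ EC ∩ AC ∥ GE]
   → E = (-11/2, 27/4)
3. B_x = 1/2  [AD ∥ BE ∩ DE ∥ AB]
4. B_y = 7/4  [AD ∥ BE ∩ DE ∥ AB]
   → B = (1/2, 7/4)
5. F_x = -19/6  [FA · BG = -167/48 ∩ 2·signedArea(FBA) = -55/6]
6. F_y = 43/12  [FA · BG = -167/48 ∩ 2·signedArea(FBA) = -55/6]
   → F = (-19/6, 43/12)

B = (1/2, 7/4)
E = (-11/2, 27/4)
F = (-19/6, 43/12)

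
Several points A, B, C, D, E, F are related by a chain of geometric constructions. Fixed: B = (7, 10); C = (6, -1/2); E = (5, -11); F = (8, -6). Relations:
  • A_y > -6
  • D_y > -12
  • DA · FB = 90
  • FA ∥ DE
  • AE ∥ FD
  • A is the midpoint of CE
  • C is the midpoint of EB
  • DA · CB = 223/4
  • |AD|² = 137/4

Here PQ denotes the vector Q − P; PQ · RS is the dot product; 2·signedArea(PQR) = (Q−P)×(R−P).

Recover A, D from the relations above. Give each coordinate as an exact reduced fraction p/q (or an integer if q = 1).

A = (11/2, -23/4)
D = (15/2, -45/4)

1. A_x = 11/2  [A is the midpoint of CE]
2. A_y = -23/4  [A is the midpoint of CE]
   → A = (11/2, -23/4)
3. D_x = 15/2  [FA ∥ DE ∩ AE ∥ FD]
4. D_y = -45/4  [FA ∥ DE ∩ AE ∥ FD]
   → D = (15/2, -45/4)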